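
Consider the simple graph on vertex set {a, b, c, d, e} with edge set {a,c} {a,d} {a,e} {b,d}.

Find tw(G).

1

A width-1 tree decomposition is:
Bags: B1 = {b, d}  B2 = {a, d}  B3 = {a, c}  B4 = {a, e}
Tree: B1–B2, B2–B3, B3–B4
Each bag holds 2 vertices, so the decomposition has width 1, which upper-bounds the treewidth. Any graph with an edge has treewidth ≥ 1, and G has the edge b–d. Hence tw(G) = 1 exactly.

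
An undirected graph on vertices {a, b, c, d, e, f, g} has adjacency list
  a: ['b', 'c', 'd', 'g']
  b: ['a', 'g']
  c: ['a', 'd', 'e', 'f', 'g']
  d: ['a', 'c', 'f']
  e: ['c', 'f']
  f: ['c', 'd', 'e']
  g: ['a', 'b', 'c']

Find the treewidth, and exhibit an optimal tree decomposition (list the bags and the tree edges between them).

Treewidth 2.
One such decomposition:
Bags: B1 = {a, c, d}  B2 = {c, d, f}  B3 = {a, c, g}  B4 = {c, e, f}  B5 = {a, b, g}
Tree: B1–B2, B1–B3, B2–B4, B3–B5

Each bag holds 3 vertices, so the decomposition has width 2, which upper-bounds the treewidth. On the other hand G contains the 3-clique {c, d, f}. A clique must lie in a single bag of any decomposition, so no decomposition can have width below 2. Hence tw(G) = 2 exactly.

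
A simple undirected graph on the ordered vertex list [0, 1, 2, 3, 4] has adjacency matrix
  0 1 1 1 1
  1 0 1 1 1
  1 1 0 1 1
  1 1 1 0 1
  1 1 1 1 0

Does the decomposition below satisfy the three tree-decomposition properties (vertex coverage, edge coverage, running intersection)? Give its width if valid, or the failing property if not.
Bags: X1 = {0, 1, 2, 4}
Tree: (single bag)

A tree decomposition must satisfy three properties: every vertex lies in some bag; for every edge, both endpoints lie together in some bag; and for every vertex, the bags containing it form a connected subtree. Here vertex 3 appears in no bag, so the decomposition is invalid.

No — vertex 3 appears in no bag.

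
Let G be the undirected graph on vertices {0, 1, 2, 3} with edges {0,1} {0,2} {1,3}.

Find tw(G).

1

A width-1 tree decomposition is:
Bags: B1 = {0, 1}  B2 = {1, 3}  B3 = {0, 2}
Tree: B1–B2, B1–B3
The largest bag has 2 vertices, giving width 1; this decomposition certifies tw(G) ≤ 1. Any graph with an edge has treewidth ≥ 1, and G has the edge 1–0. Hence tw(G) = 1 exactly.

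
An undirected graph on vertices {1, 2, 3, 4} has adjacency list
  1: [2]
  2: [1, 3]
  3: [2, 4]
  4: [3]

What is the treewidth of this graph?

1

A width-1 tree decomposition is:
Bags: B1 = {3, 4}  B2 = {2, 3}  B3 = {1, 2}
Tree: B1–B2, B2–B3
The largest bag has 2 vertices, giving width 1; this decomposition certifies tw(G) ≤ 1. G has an edge, so its treewidth is at least 1. Combining the bounds, tw(G) = 1.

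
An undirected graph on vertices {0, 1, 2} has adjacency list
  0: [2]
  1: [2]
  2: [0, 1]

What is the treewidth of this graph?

1

A width-1 tree decomposition is:
Bags: B1 = {1, 2}  B2 = {0, 2}
Tree: B1–B2
Each bag holds 2 vertices, so the decomposition has width 1, which upper-bounds the treewidth. G has an edge, so its treewidth is at least 1. Therefore the treewidth is 1.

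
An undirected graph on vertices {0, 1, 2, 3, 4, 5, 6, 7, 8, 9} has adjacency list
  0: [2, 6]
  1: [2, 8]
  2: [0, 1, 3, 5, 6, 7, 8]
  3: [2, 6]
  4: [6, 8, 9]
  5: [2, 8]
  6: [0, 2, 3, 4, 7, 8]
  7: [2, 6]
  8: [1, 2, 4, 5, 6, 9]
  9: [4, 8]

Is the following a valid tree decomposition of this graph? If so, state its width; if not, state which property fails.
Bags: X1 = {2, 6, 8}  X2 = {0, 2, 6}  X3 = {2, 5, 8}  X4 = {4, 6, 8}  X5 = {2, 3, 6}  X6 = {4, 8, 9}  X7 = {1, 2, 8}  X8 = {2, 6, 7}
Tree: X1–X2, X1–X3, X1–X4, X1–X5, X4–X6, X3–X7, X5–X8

Yes; width 2.

Every vertex of G appears in some bag (union = {0, 1, 2, 3, 4, 5, 6, 7, 8, 9}); every edge is covered by a bag; and for each vertex v the set of bags containing v is connected in the bag tree. The decomposition is therefore valid. The largest bag has 3 vertices, so the width is 2.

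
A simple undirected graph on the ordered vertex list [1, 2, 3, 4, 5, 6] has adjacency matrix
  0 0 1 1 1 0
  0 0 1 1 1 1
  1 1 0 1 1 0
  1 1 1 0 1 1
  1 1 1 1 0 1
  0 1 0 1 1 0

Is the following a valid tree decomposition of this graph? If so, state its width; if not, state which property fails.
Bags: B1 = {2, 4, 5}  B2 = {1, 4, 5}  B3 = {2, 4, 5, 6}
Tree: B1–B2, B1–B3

No — vertex 3 appears in no bag.

A tree decomposition must satisfy three properties: every vertex lies in some bag; for every edge, both endpoints lie together in some bag; and for every vertex, the bags containing it form a connected subtree. Here vertex 3 appears in no bag, so the decomposition is invalid.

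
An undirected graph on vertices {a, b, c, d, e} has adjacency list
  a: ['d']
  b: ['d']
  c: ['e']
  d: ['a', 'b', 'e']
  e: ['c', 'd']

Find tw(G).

1

A width-1 tree decomposition is:
Bags: B1 = {c, e}  B2 = {d, e}  B3 = {a, d}  B4 = {b, d}
Tree: B1–B2, B2–B3, B3–B4
Each bag holds 2 vertices, so the decomposition has width 1, which upper-bounds the treewidth. Any graph with an edge has treewidth ≥ 1, and G has the edge c–e. The upper and lower bounds meet at 1, so that is the treewidth.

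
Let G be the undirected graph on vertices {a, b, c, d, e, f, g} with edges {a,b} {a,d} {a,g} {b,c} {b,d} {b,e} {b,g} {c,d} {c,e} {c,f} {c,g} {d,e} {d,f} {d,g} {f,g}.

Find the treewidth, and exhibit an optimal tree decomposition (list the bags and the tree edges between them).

Treewidth 3.
Bags: B1 = {b, c, d, g}  B2 = {c, d, f, g}  B3 = {b, c, d, e}  B4 = {a, b, d, g}
Tree: B1–B2, B1–B3, B1–B4

The largest bag has 4 vertices, giving width 3; this decomposition certifies tw(G) ≤ 3. For the lower bound, the 4 vertices {c, d, f, g} are pairwise adjacent, and any tree decomposition puts a clique entirely inside one bag — forcing width ≥ 3. Combining the bounds, tw(G) = 3.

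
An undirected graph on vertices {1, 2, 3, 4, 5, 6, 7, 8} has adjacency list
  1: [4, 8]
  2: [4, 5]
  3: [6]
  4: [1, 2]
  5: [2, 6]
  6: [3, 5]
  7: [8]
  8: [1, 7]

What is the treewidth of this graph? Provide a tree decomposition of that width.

Every bag has size at most 2, so the width is 2 − 1 = 1 and tw(G) ≤ 1. Since G has at least one edge (e.g. 3–6), it is not an edgeless graph, so tw(G) ≥ 1. Combining the bounds, tw(G) = 1.

Treewidth 1.
One optimal decomposition is:
Bags: B1 = {3, 6}  B2 = {5, 6}  B3 = {2, 5}  B4 = {2, 4}  B5 = {1, 4}  B6 = {1, 8}  B7 = {7, 8}
Tree: B1–B2, B2–B3, B3–B4, B4–B5, B5–B6, B6–B7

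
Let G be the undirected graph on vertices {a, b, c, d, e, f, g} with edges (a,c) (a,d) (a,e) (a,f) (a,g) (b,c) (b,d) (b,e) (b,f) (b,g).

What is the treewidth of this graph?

A width-2 tree decomposition is:
Bags: B1 = {a, b, f}  B2 = {a, b, c}  B3 = {a, b, g}  B4 = {a, b, e}  B5 = {a, b, d}
Tree: B1–B2, B2–B3, B3–B4, B4–B5
The largest bag has 3 vertices, giving width 2; this decomposition certifies tw(G) ≤ 2. For the lower bound, G contains the cycle b–f–a–c–b, so G is not a forest; only forests have treewidth ≤ 1, hence tw(G) ≥ 2. Hence tw(G) = 2 exactly.

2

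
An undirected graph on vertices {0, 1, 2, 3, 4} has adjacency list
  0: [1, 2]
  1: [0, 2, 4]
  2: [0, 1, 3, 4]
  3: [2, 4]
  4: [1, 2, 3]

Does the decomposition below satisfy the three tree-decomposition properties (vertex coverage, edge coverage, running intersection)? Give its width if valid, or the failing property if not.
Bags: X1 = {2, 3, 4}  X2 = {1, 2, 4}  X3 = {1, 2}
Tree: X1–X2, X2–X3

No — vertex 0 appears in no bag.

A tree decomposition must satisfy three properties: every vertex lies in some bag; for every edge, both endpoints lie together in some bag; and for every vertex, the bags containing it form a connected subtree. Here vertex 0 appears in no bag, so the decomposition is invalid.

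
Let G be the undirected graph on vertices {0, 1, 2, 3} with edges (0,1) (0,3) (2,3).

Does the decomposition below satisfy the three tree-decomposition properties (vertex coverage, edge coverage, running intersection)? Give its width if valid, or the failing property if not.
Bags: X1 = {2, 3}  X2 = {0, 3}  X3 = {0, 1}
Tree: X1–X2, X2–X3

Checking the three conditions: (i) the bags cover all of {0, 1, 2, 3}; (ii) for each edge, some bag contains both endpoints; (iii) the bags containing any fixed vertex form a subtree. All hold, so the decomposition is valid with width 2 − 1 = 1.

Yes; width 1.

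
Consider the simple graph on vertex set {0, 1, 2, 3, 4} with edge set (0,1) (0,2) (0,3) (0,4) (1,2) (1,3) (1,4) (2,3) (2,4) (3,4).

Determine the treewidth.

A width-4 tree decomposition is:
Bags: B1 = {0, 1, 2, 3, 4}
Tree: (single bag)
A single bag containing all 5 vertices is trivially a valid decomposition of width 4. For the lower bound, the 5 vertices {0, 1, 2, 3, 4} are pairwise adjacent, and any tree decomposition puts a clique entirely inside one bag — forcing width ≥ 4. The upper and lower bounds meet at 4, so that is the treewidth.

4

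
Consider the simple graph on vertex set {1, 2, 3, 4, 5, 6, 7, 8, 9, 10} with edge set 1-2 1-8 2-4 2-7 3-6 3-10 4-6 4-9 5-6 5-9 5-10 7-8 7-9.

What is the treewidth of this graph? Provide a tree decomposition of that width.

Treewidth 2.
One optimal decomposition is:
Bags: B1 = {1, 2, 8}  B2 = {2, 7, 8}  B3 = {2, 4, 7}  B4 = {4, 7, 9}  B5 = {4, 6, 9}  B6 = {5, 6, 9}  B7 = {3, 5, 6}  B8 = {3, 5, 10}
Tree: B1–B2, B2–B3, B3–B4, B4–B5, B5–B6, B6–B7, B7–B8

Every bag has size at most 3, so the width is 3 − 1 = 2 and tw(G) ≤ 2. For the lower bound, G contains the cycle 1–8–7–2–1, so G is not a forest; only forests have treewidth ≤ 1, hence tw(G) ≥ 2. The upper and lower bounds meet at 2, so that is the treewidth.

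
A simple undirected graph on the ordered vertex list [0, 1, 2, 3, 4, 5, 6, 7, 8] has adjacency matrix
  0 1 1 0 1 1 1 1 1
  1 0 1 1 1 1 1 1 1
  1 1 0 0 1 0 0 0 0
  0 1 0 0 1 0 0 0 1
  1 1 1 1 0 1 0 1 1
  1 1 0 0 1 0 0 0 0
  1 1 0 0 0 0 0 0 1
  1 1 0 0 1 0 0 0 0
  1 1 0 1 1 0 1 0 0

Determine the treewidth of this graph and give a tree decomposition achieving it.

The largest bag has 4 vertices, giving width 3; this decomposition certifies tw(G) ≤ 3. Conversely, {0, 1, 4, 8} is a clique of size 4, and the vertices of any clique must share a bag in every tree decomposition; so some bag has ≥ 4 vertices and tw(G) ≥ 3. Therefore the treewidth is 3.

Treewidth 3.
One such decomposition:
Bags: B1 = {0, 1, 4, 8}  B2 = {0, 1, 6, 8}  B3 = {0, 1, 4, 7}  B4 = {0, 1, 4, 5}  B5 = {0, 1, 2, 4}  B6 = {1, 3, 4, 8}
Tree: B1–B2, B1–B3, B3–B4, B3–B5, B1–B6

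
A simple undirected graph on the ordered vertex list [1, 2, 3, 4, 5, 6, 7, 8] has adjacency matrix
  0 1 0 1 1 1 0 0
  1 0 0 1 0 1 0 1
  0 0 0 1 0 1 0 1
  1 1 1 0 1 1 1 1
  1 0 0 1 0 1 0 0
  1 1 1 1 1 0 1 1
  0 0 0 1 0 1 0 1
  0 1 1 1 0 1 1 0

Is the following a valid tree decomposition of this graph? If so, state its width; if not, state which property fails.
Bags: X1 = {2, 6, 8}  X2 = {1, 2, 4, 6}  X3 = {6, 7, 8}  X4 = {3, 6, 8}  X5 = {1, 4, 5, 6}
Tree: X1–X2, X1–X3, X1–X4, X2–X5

No — edge (4,8) lies in no bag.

A tree decomposition must satisfy three properties: every vertex lies in some bag; for every edge, both endpoints lie together in some bag; and for every vertex, the bags containing it form a connected subtree. Here edge (4,8) lies in no bag, so the decomposition is invalid.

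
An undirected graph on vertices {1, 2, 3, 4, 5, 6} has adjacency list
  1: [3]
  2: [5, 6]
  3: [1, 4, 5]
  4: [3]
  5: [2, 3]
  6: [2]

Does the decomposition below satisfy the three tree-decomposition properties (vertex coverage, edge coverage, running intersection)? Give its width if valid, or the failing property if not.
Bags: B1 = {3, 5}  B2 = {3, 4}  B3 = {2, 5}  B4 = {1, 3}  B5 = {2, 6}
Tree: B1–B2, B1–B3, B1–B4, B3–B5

Checking the three conditions: (i) the bags cover all of {1, 2, 3, 4, 5, 6}; (ii) for each edge, some bag contains both endpoints; (iii) the bags containing any fixed vertex form a subtree. All hold, so the decomposition is valid with width 2 − 1 = 1.

Yes; width 1.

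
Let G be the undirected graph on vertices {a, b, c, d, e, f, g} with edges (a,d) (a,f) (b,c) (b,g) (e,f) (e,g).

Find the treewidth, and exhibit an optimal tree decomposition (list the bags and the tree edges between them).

The largest bag has 2 vertices, giving width 1; this decomposition certifies tw(G) ≤ 1. G has an edge, so its treewidth is at least 1. Therefore the treewidth is 1.

Treewidth 1.
One such decomposition:
Bags: B1 = {a, d}  B2 = {a, f}  B3 = {e, f}  B4 = {e, g}  B5 = {b, g}  B6 = {b, c}
Tree: B1–B2, B2–B3, B3–B4, B4–B5, B5–B6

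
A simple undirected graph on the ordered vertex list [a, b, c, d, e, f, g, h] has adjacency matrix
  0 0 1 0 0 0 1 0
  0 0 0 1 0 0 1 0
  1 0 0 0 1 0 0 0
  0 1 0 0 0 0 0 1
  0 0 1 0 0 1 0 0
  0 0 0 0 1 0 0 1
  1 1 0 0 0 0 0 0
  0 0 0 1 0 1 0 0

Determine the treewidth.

A width-2 tree decomposition is:
Bags: B1 = {a, b, g}  B2 = {a, b, d}  B3 = {a, d, h}  B4 = {a, f, h}  B5 = {a, e, f}  B6 = {a, c, e}
Tree: B1–B2, B2–B3, B3–B4, B4–B5, B5–B6
Every bag has size at most 3, so the width is 3 − 1 = 2 and tw(G) ≤ 2. Since a–g–b–d–h–f–e–c–a is a cycle in G, G is not acyclic. Forests are exactly the graphs of treewidth ≤ 1, so tw(G) ≥ 2. The upper and lower bounds meet at 2, so that is the treewidth.

2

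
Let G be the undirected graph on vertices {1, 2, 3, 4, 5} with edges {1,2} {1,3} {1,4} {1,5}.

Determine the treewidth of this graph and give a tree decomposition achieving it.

Every bag has size at most 2, so the width is 2 − 1 = 1 and tw(G) ≤ 1. Any graph with an edge has treewidth ≥ 1, and G has the edge 1–5. Therefore the treewidth is 1.

Treewidth 1.
One optimal decomposition is:
Bags: B1 = {1, 5}  B2 = {1, 4}  B3 = {1, 2}  B4 = {1, 3}
Tree: B1–B2, B2–B3, B2–B4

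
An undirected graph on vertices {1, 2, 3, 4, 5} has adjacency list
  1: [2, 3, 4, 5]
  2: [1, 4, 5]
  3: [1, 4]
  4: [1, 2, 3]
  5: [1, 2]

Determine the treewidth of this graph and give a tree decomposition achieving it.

Treewidth 2.
One optimal decomposition is:
Bags: B1 = {1, 2, 4}  B2 = {1, 2, 5}  B3 = {1, 3, 4}
Tree: B1–B2, B1–B3

Every bag has size at most 3, so the width is 3 − 1 = 2 and tw(G) ≤ 2. On the other hand G contains the 3-clique {1, 2, 4}. A clique must lie in a single bag of any decomposition, so no decomposition can have width below 2. Combining the bounds, tw(G) = 2.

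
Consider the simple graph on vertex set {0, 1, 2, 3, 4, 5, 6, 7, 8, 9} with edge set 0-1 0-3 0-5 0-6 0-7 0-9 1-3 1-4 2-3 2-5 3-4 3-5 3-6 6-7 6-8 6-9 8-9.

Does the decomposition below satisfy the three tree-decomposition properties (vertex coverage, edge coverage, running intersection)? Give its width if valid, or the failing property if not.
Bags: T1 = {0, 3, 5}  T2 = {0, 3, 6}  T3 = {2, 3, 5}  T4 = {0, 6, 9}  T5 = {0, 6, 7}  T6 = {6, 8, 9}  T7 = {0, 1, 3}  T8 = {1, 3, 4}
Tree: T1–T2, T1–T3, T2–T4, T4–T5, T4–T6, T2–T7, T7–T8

Every vertex of G appears in some bag (union = {0, 1, 2, 3, 4, 5, 6, 7, 8, 9}); every edge is covered by a bag; and for each vertex v the set of bags containing v is connected in the bag tree. The decomposition is therefore valid. The largest bag has 3 vertices, so the width is 2.

Yes; width 2.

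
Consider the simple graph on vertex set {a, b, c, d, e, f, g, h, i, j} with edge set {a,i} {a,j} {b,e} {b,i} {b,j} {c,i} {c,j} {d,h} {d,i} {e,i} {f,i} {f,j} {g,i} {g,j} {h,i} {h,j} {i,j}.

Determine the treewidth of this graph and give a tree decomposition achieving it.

Every bag has size at most 3, so the width is 3 − 1 = 2 and tw(G) ≤ 2. On the other hand G contains the 3-clique {d, h, i}. A clique must lie in a single bag of any decomposition, so no decomposition can have width below 2. Therefore the treewidth is 2.

Treewidth 2.
One optimal decomposition is:
Bags: B1 = {h, i, j}  B2 = {b, i, j}  B3 = {c, i, j}  B4 = {d, h, i}  B5 = {g, i, j}  B6 = {b, e, i}  B7 = {f, i, j}  B8 = {a, i, j}
Tree: B1–B2, B1–B3, B1–B4, B1–B5, B2–B6, B5–B7, B5–B8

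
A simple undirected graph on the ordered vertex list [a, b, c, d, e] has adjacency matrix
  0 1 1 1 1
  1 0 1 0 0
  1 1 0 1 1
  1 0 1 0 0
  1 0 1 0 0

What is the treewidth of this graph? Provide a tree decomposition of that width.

The largest bag has 3 vertices, giving width 2; this decomposition certifies tw(G) ≤ 2. For the lower bound, the 3 vertices {a, c, d} are pairwise adjacent, and any tree decomposition puts a clique entirely inside one bag — forcing width ≥ 2. Hence tw(G) = 2 exactly.

Treewidth 2.
One optimal decomposition is:
Bags: B1 = {a, c, e}  B2 = {a, c, d}  B3 = {a, b, c}
Tree: B1–B2, B2–B3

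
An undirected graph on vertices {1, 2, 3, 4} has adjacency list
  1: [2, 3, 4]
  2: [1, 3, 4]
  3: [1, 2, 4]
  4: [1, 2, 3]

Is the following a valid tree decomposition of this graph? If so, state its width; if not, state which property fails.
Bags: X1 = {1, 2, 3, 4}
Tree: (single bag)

Every vertex of G appears in some bag (union = {1, 2, 3, 4}); every edge is covered by a bag; and for each vertex v the set of bags containing v is connected in the bag tree. The decomposition is therefore valid. The largest bag has 4 vertices, so the width is 3.

Yes; width 3.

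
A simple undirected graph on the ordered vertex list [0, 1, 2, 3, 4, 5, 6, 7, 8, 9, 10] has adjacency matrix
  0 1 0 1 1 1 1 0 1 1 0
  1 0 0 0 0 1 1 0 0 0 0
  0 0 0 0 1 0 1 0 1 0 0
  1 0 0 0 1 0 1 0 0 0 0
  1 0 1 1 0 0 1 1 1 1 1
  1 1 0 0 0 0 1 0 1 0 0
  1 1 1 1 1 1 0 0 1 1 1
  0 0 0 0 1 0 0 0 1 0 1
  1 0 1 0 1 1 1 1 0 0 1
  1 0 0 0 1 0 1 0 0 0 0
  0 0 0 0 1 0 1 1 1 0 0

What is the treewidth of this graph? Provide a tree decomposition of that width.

Each bag holds 4 vertices, so the decomposition has width 3, which upper-bounds the treewidth. Conversely, {0, 1, 5, 6} is a clique of size 4, and the vertices of any clique must share a bag in every tree decomposition; so some bag has ≥ 4 vertices and tw(G) ≥ 3. Combining the bounds, tw(G) = 3.

Treewidth 3.
One optimal decomposition is:
Bags: B1 = {2, 4, 6, 8}  B2 = {4, 6, 8, 10}  B3 = {0, 4, 6, 8}  B4 = {4, 7, 8, 10}  B5 = {0, 5, 6, 8}  B6 = {0, 3, 4, 6}  B7 = {0, 1, 5, 6}  B8 = {0, 4, 6, 9}
Tree: B1–B2, B2–B3, B2–B4, B3–B5, B3–B6, B5–B7, B3–B8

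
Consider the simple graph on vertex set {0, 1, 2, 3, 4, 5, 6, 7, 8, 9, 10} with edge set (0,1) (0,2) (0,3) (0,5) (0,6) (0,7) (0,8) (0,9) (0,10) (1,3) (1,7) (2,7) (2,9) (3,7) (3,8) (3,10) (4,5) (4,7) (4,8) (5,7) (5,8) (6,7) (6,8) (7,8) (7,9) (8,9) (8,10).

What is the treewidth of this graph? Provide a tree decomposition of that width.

Treewidth 3.
One such decomposition:
Bags: B1 = {4, 5, 7, 8}  B2 = {0, 5, 7, 8}  B3 = {0, 7, 8, 9}  B4 = {0, 2, 7, 9}  B5 = {0, 6, 7, 8}  B6 = {0, 3, 7, 8}  B7 = {0, 3, 8, 10}  B8 = {0, 1, 3, 7}
Tree: B1–B2, B2–B3, B3–B4, B2–B5, B3–B6, B6–B7, B6–B8

The largest bag has 4 vertices, giving width 3; this decomposition certifies tw(G) ≤ 3. For the lower bound, the 4 vertices {0, 3, 8, 10} are pairwise adjacent, and any tree decomposition puts a clique entirely inside one bag — forcing width ≥ 3. Combining the bounds, tw(G) = 3.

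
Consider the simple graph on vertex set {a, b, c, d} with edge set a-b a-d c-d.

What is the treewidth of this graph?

A width-1 tree decomposition is:
Bags: B1 = {c, d}  B2 = {a, d}  B3 = {a, b}
Tree: B1–B2, B2–B3
The largest bag has 2 vertices, giving width 1; this decomposition certifies tw(G) ≤ 1. G has an edge, so its treewidth is at least 1. Hence tw(G) = 1 exactly.

1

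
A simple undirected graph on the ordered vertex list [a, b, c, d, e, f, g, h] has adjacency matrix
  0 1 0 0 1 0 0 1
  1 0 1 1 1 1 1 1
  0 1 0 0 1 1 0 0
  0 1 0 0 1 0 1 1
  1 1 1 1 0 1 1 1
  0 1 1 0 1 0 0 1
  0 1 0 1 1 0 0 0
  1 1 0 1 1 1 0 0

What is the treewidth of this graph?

A width-3 tree decomposition is:
Bags: B1 = {a, b, e, h}  B2 = {b, d, e, h}  B3 = {b, e, f, h}  B4 = {b, c, e, f}  B5 = {b, d, e, g}
Tree: B1–B2, B1–B3, B3–B4, B2–B5
Each bag holds 4 vertices, so the decomposition has width 3, which upper-bounds the treewidth. Conversely, {b, d, e, g} is a clique of size 4, and the vertices of any clique must share a bag in every tree decomposition; so some bag has ≥ 4 vertices and tw(G) ≥ 3. The upper and lower bounds meet at 3, so that is the treewidth.

3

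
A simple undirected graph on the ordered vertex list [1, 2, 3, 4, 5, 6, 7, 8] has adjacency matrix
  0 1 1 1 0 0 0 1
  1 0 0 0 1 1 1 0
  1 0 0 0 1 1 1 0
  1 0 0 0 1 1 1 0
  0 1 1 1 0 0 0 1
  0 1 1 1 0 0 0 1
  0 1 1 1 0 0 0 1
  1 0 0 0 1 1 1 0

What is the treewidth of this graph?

4

A width-4 tree decomposition is:
Bags: B1 = {2, 3, 4, 6, 8}  B2 = {2, 3, 4, 5, 8}  B3 = {1, 2, 3, 4, 8}  B4 = {2, 3, 4, 7, 8}
Tree: B1–B2, B2–B3, B3–B4
Every bag has size at most 5, so the width is 5 − 1 = 4 and tw(G) ≤ 4. For the lower bound: the 5 vertex sets {2,6}, {3,5}, {1,8}, {4}, {7} are disjoint, each induces a connected subgraph, and every pair is joined by at least one edge of G. Contracting each set to a single vertex therefore yields K_{5} as a minor, and since treewidth is minor-monotone, tw(G) ≥ tw(K_{5}) = 4. Hence tw(G) = 4 exactly.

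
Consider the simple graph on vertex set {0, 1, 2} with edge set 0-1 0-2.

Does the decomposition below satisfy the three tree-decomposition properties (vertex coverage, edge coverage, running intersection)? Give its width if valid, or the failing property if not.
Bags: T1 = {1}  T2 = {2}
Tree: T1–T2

A tree decomposition must satisfy three properties: every vertex lies in some bag; for every edge, both endpoints lie together in some bag; and for every vertex, the bags containing it form a connected subtree. Here vertex 0 appears in no bag, so the decomposition is invalid.

No — vertex 0 appears in no bag.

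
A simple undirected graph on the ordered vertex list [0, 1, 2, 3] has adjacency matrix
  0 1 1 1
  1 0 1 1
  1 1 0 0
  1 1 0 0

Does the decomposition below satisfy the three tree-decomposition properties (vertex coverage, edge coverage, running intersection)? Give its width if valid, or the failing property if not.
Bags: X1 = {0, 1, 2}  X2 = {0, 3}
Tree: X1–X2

No — edge (1,3) lies in no bag.

A tree decomposition must satisfy three properties: every vertex lies in some bag; for every edge, both endpoints lie together in some bag; and for every vertex, the bags containing it form a connected subtree. Here edge (1,3) lies in no bag, so the decomposition is invalid.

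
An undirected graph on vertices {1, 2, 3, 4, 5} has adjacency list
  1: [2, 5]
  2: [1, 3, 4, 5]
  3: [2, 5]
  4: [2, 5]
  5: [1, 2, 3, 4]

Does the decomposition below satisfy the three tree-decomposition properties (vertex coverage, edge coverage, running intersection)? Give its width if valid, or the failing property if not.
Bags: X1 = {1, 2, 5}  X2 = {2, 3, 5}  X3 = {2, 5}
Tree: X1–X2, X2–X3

A tree decomposition must satisfy three properties: every vertex lies in some bag; for every edge, both endpoints lie together in some bag; and for every vertex, the bags containing it form a connected subtree. Here vertex 4 appears in no bag, so the decomposition is invalid.

No — vertex 4 appears in no bag.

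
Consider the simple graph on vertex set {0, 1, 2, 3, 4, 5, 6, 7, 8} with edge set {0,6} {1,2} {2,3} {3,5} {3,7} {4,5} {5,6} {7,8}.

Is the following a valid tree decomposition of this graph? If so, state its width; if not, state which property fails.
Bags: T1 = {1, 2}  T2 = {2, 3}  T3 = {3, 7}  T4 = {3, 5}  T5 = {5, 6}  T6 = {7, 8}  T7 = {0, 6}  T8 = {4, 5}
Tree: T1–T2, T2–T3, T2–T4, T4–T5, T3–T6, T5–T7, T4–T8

Yes; width 1.

Vertex coverage: the bags together contain {0, 1, 2, 3, 4, 5, 6, 7, 8}, the full vertex set. Edge coverage: each edge of G has both endpoints in at least one bag. Running intersection: for every vertex, the bags containing it form a connected subtree. All three properties hold, so this is a valid tree decomposition of width max|bag| − 1 = 1, and hence tw(G) ≤ 1.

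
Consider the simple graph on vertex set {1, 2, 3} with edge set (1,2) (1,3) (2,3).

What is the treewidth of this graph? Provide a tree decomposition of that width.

Treewidth 2.
One optimal decomposition is:
Bags: B1 = {1, 2, 3}
Tree: (single bag)

A single bag containing all 3 vertices is trivially a valid decomposition of width 2. On the other hand G contains the 3-clique {1, 2, 3}. A clique must lie in a single bag of any decomposition, so no decomposition can have width below 2. Therefore the treewidth is 2.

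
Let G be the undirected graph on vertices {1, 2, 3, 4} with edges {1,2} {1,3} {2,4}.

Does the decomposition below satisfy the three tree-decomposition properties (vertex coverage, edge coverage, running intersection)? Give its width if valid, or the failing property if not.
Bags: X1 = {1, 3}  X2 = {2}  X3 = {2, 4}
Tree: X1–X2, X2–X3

No — edge (1,2) lies in no bag.

A tree decomposition must satisfy three properties: every vertex lies in some bag; for every edge, both endpoints lie together in some bag; and for every vertex, the bags containing it form a connected subtree. Here edge (1,2) lies in no bag, so the decomposition is invalid.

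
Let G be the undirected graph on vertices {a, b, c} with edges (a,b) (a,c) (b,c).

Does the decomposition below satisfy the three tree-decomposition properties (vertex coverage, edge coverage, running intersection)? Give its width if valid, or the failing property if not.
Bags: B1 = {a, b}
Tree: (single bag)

No — vertex c appears in no bag.

A tree decomposition must satisfy three properties: every vertex lies in some bag; for every edge, both endpoints lie together in some bag; and for every vertex, the bags containing it form a connected subtree. Here vertex c appears in no bag, so the decomposition is invalid.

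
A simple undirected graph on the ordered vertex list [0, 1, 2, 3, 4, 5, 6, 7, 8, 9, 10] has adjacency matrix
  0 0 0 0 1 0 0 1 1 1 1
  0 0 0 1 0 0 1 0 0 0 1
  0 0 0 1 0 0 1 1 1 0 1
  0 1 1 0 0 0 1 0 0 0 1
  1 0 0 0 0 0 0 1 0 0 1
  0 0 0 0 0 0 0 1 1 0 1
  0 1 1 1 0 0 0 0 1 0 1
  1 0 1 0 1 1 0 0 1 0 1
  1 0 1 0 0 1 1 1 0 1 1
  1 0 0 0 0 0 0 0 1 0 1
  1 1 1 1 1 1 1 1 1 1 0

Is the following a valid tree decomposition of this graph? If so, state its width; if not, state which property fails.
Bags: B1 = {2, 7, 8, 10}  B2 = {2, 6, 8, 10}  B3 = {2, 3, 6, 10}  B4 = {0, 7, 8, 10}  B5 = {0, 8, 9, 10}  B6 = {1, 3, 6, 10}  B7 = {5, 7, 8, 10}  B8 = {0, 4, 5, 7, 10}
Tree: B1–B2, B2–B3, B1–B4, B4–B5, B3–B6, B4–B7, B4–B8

A tree decomposition must satisfy three properties: every vertex lies in some bag; for every edge, both endpoints lie together in some bag; and for every vertex, the bags containing it form a connected subtree. Here bags containing vertex 5 are not connected in the tree, so the decomposition is invalid.

No — bags containing vertex 5 are not connected in the tree.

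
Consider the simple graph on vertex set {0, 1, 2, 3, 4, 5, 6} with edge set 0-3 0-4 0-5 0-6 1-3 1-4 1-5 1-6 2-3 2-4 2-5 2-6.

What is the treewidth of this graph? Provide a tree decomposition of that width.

Treewidth 3.
One such decomposition:
Bags: B1 = {0, 1, 2, 6}  B2 = {0, 1, 2, 4}  B3 = {0, 1, 2, 3}  B4 = {0, 1, 2, 5}
Tree: B1–B2, B2–B3, B3–B4

Each bag holds 4 vertices, so the decomposition has width 3, which upper-bounds the treewidth. For the lower bound: the 4 vertex sets {2,6}, {0,4}, {1}, {3} are disjoint, each induces a connected subgraph, and every pair is joined by at least one edge of G. Contracting each set to a single vertex therefore yields K_{4} as a minor, and since treewidth is minor-monotone, tw(G) ≥ tw(K_{4}) = 3. The upper and lower bounds meet at 3, so that is the treewidth.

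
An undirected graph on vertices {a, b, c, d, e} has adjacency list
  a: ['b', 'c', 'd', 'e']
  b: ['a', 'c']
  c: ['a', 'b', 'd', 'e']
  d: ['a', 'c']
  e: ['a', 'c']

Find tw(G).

2

A width-2 tree decomposition is:
Bags: B1 = {a, b, c}  B2 = {a, c, e}  B3 = {a, c, d}
Tree: B1–B2, B2–B3
Every bag has size at most 3, so the width is 3 − 1 = 2 and tw(G) ≤ 2. Conversely, {a, c, d} is a clique of size 3, and the vertices of any clique must share a bag in every tree decomposition; so some bag has ≥ 3 vertices and tw(G) ≥ 2. Hence tw(G) = 2 exactly.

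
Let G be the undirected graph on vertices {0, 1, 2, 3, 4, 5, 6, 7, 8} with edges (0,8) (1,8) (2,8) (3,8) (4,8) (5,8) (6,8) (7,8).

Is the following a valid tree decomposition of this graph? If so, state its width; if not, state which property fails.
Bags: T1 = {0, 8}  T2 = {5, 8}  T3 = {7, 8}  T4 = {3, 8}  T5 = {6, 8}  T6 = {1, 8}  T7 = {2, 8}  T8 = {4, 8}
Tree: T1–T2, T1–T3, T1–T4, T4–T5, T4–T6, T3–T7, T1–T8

Vertex coverage: the bags together contain {0, 1, 2, 3, 4, 5, 6, 7, 8}, the full vertex set. Edge coverage: each edge of G has both endpoints in at least one bag. Running intersection: for every vertex, the bags containing it form a connected subtree. All three properties hold, so this is a valid tree decomposition of width max|bag| − 1 = 1, and hence tw(G) ≤ 1.

Yes; width 1.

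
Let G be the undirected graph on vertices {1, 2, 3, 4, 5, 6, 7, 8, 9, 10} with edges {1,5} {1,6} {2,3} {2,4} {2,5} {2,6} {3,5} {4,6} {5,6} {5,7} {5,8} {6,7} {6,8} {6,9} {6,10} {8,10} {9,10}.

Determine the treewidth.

2

A width-2 tree decomposition is:
Bags: B1 = {2, 5, 6}  B2 = {5, 6, 8}  B3 = {2, 4, 6}  B4 = {5, 6, 7}  B5 = {6, 8, 10}  B6 = {1, 5, 6}  B7 = {2, 3, 5}  B8 = {6, 9, 10}
Tree: B1–B2, B1–B3, B1–B4, B2–B5, B4–B6, B1–B7, B5–B8
The largest bag has 3 vertices, giving width 2; this decomposition certifies tw(G) ≤ 2. For the lower bound, the 3 vertices {2, 3, 5} are pairwise adjacent, and any tree decomposition puts a clique entirely inside one bag — forcing width ≥ 2. Therefore the treewidth is 2.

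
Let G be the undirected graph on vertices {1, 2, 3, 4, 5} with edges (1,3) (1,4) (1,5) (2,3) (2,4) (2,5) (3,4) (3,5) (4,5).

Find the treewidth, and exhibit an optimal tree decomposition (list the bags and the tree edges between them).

Every bag has size at most 4, so the width is 4 − 1 = 3 and tw(G) ≤ 3. For the lower bound, the 4 vertices {1, 3, 4, 5} are pairwise adjacent, and any tree decomposition puts a clique entirely inside one bag — forcing width ≥ 3. Hence tw(G) = 3 exactly.

Treewidth 3.
One such decomposition:
Bags: B1 = {2, 3, 4, 5}  B2 = {1, 3, 4, 5}
Tree: B1–B2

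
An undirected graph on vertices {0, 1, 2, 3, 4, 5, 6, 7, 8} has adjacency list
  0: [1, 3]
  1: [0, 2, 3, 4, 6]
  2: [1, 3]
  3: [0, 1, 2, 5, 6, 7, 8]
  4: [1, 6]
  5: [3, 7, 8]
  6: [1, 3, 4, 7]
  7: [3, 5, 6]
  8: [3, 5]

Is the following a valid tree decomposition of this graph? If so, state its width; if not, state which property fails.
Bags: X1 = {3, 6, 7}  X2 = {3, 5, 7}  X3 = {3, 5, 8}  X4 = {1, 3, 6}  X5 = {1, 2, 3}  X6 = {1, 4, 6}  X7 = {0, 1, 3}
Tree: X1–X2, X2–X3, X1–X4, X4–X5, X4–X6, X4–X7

Yes; width 2.

Vertex coverage: the bags together contain {0, 1, 2, 3, 4, 5, 6, 7, 8}, the full vertex set. Edge coverage: each edge of G has both endpoints in at least one bag. Running intersection: for every vertex, the bags containing it form a connected subtree. All three properties hold, so this is a valid tree decomposition of width max|bag| − 1 = 2, and hence tw(G) ≤ 2.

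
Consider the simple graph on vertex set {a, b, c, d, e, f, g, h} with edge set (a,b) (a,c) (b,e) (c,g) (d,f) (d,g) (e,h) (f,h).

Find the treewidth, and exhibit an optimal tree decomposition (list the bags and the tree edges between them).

Treewidth 2.
One such decomposition:
Bags: B1 = {a, b, c}  B2 = {b, c, g}  B3 = {b, d, g}  B4 = {b, d, f}  B5 = {b, f, h}  B6 = {b, e, h}
Tree: B1–B2, B2–B3, B3–B4, B4–B5, B5–B6

The largest bag has 3 vertices, giving width 2; this decomposition certifies tw(G) ≤ 2. The edges b–a–c–g–d–f–h–e–b form a cycle, so G is not a tree and its treewidth is at least 2. The upper and lower bounds meet at 2, so that is the treewidth.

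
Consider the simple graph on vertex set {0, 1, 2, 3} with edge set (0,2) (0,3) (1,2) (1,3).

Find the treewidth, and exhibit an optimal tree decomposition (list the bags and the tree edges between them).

Each bag holds 3 vertices, so the decomposition has width 2, which upper-bounds the treewidth. Since 3–1–2–0–3 is a cycle in G, G is not acyclic. Forests are exactly the graphs of treewidth ≤ 1, so tw(G) ≥ 2. Hence tw(G) = 2 exactly.

Treewidth 2.
Bags: B1 = {1, 2, 3}  B2 = {0, 2, 3}
Tree: B1–B2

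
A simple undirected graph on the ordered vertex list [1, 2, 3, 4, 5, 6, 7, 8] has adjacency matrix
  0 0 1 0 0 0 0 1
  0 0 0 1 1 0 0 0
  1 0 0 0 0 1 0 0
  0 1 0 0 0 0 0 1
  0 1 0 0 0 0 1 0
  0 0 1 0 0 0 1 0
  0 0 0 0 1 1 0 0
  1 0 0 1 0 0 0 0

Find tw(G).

2

A width-2 tree decomposition is:
Bags: B1 = {2, 4, 8}  B2 = {2, 5, 8}  B3 = {5, 7, 8}  B4 = {6, 7, 8}  B5 = {3, 6, 8}  B6 = {1, 3, 8}
Tree: B1–B2, B2–B3, B3–B4, B4–B5, B5–B6
Every bag has size at most 3, so the width is 3 − 1 = 2 and tw(G) ≤ 2. For the lower bound, G contains the cycle 8–4–2–5–7–6–3–1–8, so G is not a forest; only forests have treewidth ≤ 1, hence tw(G) ≥ 2. Combining the bounds, tw(G) = 2.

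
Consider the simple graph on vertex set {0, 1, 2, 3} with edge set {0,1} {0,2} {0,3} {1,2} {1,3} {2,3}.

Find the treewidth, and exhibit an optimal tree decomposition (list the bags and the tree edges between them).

Treewidth 3.
Bags: B1 = {0, 1, 2, 3}
Tree: (single bag)

With just one bag of size 4, the width is 4 − 1 = 3, so tw(G) ≤ 3. For the lower bound, the 4 vertices {0, 1, 2, 3} are pairwise adjacent, and any tree decomposition puts a clique entirely inside one bag — forcing width ≥ 3. Hence tw(G) = 3 exactly.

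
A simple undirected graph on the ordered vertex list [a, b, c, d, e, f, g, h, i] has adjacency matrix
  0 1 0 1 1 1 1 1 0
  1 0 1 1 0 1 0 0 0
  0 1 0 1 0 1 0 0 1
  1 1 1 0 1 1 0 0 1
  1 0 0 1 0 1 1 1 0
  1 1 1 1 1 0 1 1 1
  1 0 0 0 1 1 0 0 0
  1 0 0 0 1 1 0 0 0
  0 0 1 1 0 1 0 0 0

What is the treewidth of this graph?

A width-3 tree decomposition is:
Bags: B1 = {a, b, d, f}  B2 = {b, c, d, f}  B3 = {a, d, e, f}  B4 = {c, d, f, i}  B5 = {a, e, f, g}  B6 = {a, e, f, h}
Tree: B1–B2, B1–B3, B2–B4, B3–B5, B3–B6
Every bag has size at most 4, so the width is 4 − 1 = 3 and tw(G) ≤ 3. For the lower bound, the 4 vertices {a, d, e, f} are pairwise adjacent, and any tree decomposition puts a clique entirely inside one bag — forcing width ≥ 3. Combining the bounds, tw(G) = 3.

3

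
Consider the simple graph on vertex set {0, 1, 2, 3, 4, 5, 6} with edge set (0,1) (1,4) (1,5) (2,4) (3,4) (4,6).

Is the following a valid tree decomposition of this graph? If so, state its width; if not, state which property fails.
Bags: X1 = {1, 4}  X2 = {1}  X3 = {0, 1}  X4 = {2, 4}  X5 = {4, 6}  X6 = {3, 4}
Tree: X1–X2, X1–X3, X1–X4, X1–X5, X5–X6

No — vertex 5 appears in no bag.

A tree decomposition must satisfy three properties: every vertex lies in some bag; for every edge, both endpoints lie together in some bag; and for every vertex, the bags containing it form a connected subtree. Here vertex 5 appears in no bag, so the decomposition is invalid.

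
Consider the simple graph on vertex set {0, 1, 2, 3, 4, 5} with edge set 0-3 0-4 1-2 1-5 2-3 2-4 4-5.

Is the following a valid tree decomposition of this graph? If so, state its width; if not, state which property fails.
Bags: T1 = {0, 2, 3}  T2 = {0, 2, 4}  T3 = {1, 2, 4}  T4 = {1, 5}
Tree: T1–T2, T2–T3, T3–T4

A tree decomposition must satisfy three properties: every vertex lies in some bag; for every edge, both endpoints lie together in some bag; and for every vertex, the bags containing it form a connected subtree. Here edge (4,5) lies in no bag, so the decomposition is invalid.

No — edge (4,5) lies in no bag.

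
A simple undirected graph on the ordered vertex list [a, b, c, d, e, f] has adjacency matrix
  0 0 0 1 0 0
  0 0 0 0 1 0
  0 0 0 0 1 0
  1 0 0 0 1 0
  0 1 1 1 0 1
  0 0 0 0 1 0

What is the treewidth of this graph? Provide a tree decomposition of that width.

Treewidth 1.
One such decomposition:
Bags: B1 = {b, e}  B2 = {e, f}  B3 = {c, e}  B4 = {d, e}  B5 = {a, d}
Tree: B1–B2, B1–B3, B1–B4, B4–B5

Each bag holds 2 vertices, so the decomposition has width 1, which upper-bounds the treewidth. Any graph with an edge has treewidth ≥ 1, and G has the edge e–b. Combining the bounds, tw(G) = 1.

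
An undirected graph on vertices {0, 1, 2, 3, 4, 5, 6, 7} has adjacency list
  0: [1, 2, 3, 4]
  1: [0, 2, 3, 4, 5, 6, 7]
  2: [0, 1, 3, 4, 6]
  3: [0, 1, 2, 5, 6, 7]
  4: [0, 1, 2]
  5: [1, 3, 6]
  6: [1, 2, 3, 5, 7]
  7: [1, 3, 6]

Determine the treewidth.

A width-3 tree decomposition is:
Bags: B1 = {1, 3, 5, 6}  B2 = {1, 2, 3, 6}  B3 = {0, 1, 2, 3}  B4 = {1, 3, 6, 7}  B5 = {0, 1, 2, 4}
Tree: B1–B2, B2–B3, B1–B4, B3–B5
Every bag has size at most 4, so the width is 4 − 1 = 3 and tw(G) ≤ 3. For the lower bound, the 4 vertices {0, 1, 2, 3} are pairwise adjacent, and any tree decomposition puts a clique entirely inside one bag — forcing width ≥ 3. The upper and lower bounds meet at 3, so that is the treewidth.

3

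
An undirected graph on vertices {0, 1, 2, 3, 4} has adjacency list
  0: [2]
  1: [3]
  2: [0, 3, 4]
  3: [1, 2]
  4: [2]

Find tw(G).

A width-1 tree decomposition is:
Bags: B1 = {2, 3}  B2 = {0, 2}  B3 = {2, 4}  B4 = {1, 3}
Tree: B1–B2, B2–B3, B1–B4
Each bag holds 2 vertices, so the decomposition has width 1, which upper-bounds the treewidth. Since G has at least one edge (e.g. 3–2), it is not an edgeless graph, so tw(G) ≥ 1. Combining the bounds, tw(G) = 1.

1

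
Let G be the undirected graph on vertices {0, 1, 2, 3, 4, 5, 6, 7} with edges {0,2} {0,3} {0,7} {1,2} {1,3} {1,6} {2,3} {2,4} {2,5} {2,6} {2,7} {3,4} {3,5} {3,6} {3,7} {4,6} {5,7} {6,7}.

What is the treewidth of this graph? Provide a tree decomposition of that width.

The largest bag has 4 vertices, giving width 3; this decomposition certifies tw(G) ≤ 3. On the other hand G contains the 4-clique {0, 2, 3, 7}. A clique must lie in a single bag of any decomposition, so no decomposition can have width below 3. The upper and lower bounds meet at 3, so that is the treewidth.

Treewidth 3.
Bags: B1 = {2, 3, 4, 6}  B2 = {2, 3, 6, 7}  B3 = {0, 2, 3, 7}  B4 = {2, 3, 5, 7}  B5 = {1, 2, 3, 6}
Tree: B1–B2, B2–B3, B2–B4, B2–B5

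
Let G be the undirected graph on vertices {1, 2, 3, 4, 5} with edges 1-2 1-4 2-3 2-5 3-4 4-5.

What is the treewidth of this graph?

2

A width-2 tree decomposition is:
Bags: B1 = {2, 3, 4}  B2 = {2, 4, 5}  B3 = {1, 2, 4}
Tree: B1–B2, B2–B3
Each bag holds 3 vertices, so the decomposition has width 2, which upper-bounds the treewidth. The edges 3–4–5–2–3 form a cycle, so G is not a tree and its treewidth is at least 2. Combining the bounds, tw(G) = 2.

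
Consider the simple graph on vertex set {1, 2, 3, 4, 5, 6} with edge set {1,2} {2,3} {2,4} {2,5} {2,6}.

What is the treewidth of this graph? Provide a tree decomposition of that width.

Every bag has size at most 2, so the width is 2 − 1 = 1 and tw(G) ≤ 1. Any graph with an edge has treewidth ≥ 1, and G has the edge 3–2. Hence tw(G) = 1 exactly.

Treewidth 1.
Bags: B1 = {2, 3}  B2 = {2, 5}  B3 = {2, 6}  B4 = {1, 2}  B5 = {2, 4}
Tree: B1–B2, B1–B3, B1–B4, B1–B5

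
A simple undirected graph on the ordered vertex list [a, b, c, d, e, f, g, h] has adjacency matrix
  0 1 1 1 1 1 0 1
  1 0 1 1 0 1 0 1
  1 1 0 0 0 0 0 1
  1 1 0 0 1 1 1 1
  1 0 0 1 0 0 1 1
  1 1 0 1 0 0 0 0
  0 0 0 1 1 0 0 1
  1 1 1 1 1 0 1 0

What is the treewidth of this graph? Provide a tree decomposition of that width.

Treewidth 3.
One such decomposition:
Bags: B1 = {a, b, d, h}  B2 = {a, b, c, h}  B3 = {a, d, e, h}  B4 = {a, b, d, f}  B5 = {d, e, g, h}
Tree: B1–B2, B1–B3, B1–B4, B3–B5

Every bag has size at most 4, so the width is 4 − 1 = 3 and tw(G) ≤ 3. On the other hand G contains the 4-clique {d, e, g, h}. A clique must lie in a single bag of any decomposition, so no decomposition can have width below 3. Combining the bounds, tw(G) = 3.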